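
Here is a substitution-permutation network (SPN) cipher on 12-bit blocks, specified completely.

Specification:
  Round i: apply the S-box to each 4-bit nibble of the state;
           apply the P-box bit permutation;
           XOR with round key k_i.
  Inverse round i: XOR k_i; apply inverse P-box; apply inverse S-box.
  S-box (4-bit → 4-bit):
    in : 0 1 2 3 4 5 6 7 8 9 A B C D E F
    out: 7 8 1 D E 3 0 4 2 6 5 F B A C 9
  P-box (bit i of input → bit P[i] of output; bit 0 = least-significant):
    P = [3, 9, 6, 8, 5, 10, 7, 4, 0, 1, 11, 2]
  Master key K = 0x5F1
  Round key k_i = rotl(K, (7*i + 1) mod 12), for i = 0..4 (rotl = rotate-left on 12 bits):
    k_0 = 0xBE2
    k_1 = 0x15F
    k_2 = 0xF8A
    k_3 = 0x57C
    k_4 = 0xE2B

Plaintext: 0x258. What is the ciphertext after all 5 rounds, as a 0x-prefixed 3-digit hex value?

s_0 = plaintext = 0x258
s_1 = Round(s_0, k_0) = 0xDC3
s_2 = Round(s_1, k_1) = 0x421
s_3 = Round(s_2, k_2) = 0x6AC
s_4 = Round(s_3, k_3) = 0x6D4
s_5 = Round(s_4, k_4) = 0x97B

0x97B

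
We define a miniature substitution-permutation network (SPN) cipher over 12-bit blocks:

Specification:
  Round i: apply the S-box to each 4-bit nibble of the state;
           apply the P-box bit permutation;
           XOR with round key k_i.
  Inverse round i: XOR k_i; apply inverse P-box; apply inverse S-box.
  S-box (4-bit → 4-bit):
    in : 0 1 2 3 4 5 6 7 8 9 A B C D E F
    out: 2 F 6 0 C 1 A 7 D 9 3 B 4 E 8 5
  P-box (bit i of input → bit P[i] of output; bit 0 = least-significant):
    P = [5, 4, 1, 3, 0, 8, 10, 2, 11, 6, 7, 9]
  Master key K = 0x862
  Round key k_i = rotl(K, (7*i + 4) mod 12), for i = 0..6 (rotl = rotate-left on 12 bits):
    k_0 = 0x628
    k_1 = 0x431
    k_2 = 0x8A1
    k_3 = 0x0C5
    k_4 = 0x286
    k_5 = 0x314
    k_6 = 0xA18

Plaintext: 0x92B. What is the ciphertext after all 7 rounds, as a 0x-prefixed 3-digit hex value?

s_0 = plaintext = 0x92B
s_1 = Round(s_0, k_0) = 0x910
s_2 = Round(s_1, k_1) = 0xB24
s_3 = Round(s_2, k_2) = 0x7EB
s_4 = Round(s_3, k_3) = 0x839
s_5 = Round(s_4, k_4) = 0x82E
s_6 = Round(s_5, k_5) = 0xC9C
s_7 = Round(s_6, k_6) = 0xA9F

0xA9F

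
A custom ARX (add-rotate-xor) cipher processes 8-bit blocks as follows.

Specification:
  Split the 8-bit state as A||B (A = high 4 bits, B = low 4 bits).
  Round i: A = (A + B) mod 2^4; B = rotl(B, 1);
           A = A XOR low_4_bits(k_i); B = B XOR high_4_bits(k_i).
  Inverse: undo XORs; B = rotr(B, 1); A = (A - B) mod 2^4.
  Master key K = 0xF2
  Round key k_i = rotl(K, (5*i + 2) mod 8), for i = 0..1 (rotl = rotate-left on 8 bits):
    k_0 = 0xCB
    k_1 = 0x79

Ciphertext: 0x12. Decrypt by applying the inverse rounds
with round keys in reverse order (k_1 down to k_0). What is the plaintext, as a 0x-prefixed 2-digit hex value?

s_0 = ciphertext = 0x12
s_1 = InvRound(s_0, k_1) = 0xEA
s_2 = InvRound(s_1, k_0) = 0x23

0x23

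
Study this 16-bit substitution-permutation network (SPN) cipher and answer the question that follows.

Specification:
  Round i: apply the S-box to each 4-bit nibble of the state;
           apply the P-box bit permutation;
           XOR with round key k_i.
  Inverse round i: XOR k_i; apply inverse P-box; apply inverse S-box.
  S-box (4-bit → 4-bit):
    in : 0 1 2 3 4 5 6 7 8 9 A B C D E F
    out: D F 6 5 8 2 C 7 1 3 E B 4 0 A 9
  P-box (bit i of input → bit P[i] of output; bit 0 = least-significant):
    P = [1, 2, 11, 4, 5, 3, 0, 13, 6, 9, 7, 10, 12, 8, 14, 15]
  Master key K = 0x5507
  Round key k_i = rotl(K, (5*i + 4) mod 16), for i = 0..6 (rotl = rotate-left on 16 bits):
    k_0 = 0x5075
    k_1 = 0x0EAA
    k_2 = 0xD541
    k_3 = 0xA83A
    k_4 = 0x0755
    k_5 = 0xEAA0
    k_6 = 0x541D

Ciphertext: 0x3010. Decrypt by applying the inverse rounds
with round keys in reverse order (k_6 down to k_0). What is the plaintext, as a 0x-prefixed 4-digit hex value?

s_0 = ciphertext = 0x3010
s_1 = InvRound(s_0, k_6) = 0xC4A5
s_2 = InvRound(s_1, k_5) = 0xDE62
s_3 = InvRound(s_2, k_4) = 0x1D31
s_4 = InvRound(s_3, k_3) = 0xB4A8
s_5 = InvRound(s_4, k_2) = 0x231D
s_6 = InvRound(s_5, k_1) = 0x5601
s_7 = InvRound(s_6, k_0) = 0xDB8E

0xDB8E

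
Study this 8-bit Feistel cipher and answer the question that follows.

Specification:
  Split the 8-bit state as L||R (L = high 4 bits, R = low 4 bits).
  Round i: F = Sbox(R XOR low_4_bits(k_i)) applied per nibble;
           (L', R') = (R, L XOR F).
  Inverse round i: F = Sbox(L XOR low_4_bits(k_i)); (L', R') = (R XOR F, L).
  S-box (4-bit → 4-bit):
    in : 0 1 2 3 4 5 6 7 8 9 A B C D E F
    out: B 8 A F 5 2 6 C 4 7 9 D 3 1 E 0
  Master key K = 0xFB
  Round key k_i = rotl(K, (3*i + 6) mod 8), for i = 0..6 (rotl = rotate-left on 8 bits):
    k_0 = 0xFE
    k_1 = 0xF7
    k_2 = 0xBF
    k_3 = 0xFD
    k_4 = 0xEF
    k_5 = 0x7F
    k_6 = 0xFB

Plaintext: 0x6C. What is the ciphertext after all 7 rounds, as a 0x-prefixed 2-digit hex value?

0xEE

s_0 = plaintext = 0x6C
s_1 = Round(s_0, k_0) = 0xCC
s_2 = Round(s_1, k_1) = 0xC1
s_3 = Round(s_2, k_2) = 0x12
s_4 = Round(s_3, k_3) = 0x21
s_5 = Round(s_4, k_4) = 0x1C
s_6 = Round(s_5, k_5) = 0xCE
s_7 = Round(s_6, k_6) = 0xEE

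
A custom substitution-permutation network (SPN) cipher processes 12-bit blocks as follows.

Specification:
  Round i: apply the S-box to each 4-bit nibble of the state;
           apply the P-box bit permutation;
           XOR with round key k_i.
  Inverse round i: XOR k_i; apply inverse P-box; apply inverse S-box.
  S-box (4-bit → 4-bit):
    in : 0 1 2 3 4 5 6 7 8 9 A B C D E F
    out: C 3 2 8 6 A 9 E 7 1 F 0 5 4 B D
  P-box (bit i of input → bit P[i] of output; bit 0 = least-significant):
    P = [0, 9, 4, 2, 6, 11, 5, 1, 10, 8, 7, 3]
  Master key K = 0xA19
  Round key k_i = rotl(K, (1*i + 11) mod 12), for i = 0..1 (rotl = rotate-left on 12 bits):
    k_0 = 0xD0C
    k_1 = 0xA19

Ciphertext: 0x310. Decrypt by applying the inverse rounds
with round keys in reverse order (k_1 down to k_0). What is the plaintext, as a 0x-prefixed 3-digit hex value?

0xB46

s_0 = ciphertext = 0x310
s_1 = InvRound(s_0, k_1) = 0x529
s_2 = InvRound(s_1, k_0) = 0xB46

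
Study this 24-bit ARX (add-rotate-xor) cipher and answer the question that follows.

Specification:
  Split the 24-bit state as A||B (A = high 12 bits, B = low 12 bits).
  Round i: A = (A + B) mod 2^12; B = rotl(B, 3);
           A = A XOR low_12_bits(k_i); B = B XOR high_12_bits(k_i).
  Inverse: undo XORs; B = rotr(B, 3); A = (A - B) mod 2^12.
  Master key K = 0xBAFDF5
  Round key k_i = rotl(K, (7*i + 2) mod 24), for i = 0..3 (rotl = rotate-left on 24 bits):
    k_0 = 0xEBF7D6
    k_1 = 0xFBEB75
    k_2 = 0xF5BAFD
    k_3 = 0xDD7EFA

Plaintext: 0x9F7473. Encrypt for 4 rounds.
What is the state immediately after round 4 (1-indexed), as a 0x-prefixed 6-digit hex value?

0x44B312

s_0 = plaintext = 0x9F7473
s_1 = Round(s_0, k_0) = 0x9BCD25
s_2 = Round(s_1, k_1) = 0xD94690
s_3 = Round(s_2, k_2) = 0xED9BD8
s_4 = Round(s_3, k_3) = 0x44B312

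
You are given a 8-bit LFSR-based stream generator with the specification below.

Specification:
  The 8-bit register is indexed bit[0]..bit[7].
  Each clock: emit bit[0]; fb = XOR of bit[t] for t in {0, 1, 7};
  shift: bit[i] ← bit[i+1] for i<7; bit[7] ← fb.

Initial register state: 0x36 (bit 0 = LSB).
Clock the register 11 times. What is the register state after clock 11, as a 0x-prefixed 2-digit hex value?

0xB3

reg_0 = 0x36
clock 1: out=0, reg = 0x9B
clock 2: out=1, reg = 0xCD
clock 3: out=1, reg = 0x66
clock 4: out=0, reg = 0xB3
clock 5: out=1, reg = 0xD9
clock 6: out=1, reg = 0x6C
clock 7: out=0, reg = 0x36
clock 8: out=0, reg = 0x9B
clock 9: out=1, reg = 0xCD
clock 10: out=1, reg = 0x66
clock 11: out=0, reg = 0xB3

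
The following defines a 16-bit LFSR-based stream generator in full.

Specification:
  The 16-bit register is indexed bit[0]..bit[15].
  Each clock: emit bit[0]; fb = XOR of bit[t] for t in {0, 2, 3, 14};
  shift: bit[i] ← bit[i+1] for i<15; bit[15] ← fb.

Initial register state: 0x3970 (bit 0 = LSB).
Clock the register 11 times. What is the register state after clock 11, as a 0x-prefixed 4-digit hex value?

reg_0 = 0x3970
clock 1: out=0, reg = 0x1CB8
clock 2: out=0, reg = 0x8E5C
clock 3: out=0, reg = 0x472E
clock 4: out=0, reg = 0xA397
clock 5: out=1, reg = 0x51CB
clock 6: out=1, reg = 0xA8E5
clock 7: out=1, reg = 0x5472
clock 8: out=0, reg = 0xAA39
clock 9: out=1, reg = 0x551C
clock 10: out=0, reg = 0xAA8E
clock 11: out=0, reg = 0x5547

0x5547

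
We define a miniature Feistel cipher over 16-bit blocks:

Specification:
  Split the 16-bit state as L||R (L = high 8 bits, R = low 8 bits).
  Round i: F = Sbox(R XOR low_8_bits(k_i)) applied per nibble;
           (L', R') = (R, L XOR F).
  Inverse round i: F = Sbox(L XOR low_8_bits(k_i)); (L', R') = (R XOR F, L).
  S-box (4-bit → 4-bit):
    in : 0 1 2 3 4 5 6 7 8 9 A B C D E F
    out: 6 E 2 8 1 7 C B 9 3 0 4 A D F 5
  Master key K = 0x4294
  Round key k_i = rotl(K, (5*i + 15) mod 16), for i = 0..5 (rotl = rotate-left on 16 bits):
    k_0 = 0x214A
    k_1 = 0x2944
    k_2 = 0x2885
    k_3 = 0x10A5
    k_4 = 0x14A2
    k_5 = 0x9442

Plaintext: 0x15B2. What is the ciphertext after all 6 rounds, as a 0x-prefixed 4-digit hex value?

0x242B

s_0 = plaintext = 0x15B2
s_1 = Round(s_0, k_0) = 0xB24C
s_2 = Round(s_1, k_1) = 0x4CDB
s_3 = Round(s_2, k_2) = 0xDB33
s_4 = Round(s_3, k_3) = 0x33E7
s_5 = Round(s_4, k_4) = 0xE724
s_6 = Round(s_5, k_5) = 0x242B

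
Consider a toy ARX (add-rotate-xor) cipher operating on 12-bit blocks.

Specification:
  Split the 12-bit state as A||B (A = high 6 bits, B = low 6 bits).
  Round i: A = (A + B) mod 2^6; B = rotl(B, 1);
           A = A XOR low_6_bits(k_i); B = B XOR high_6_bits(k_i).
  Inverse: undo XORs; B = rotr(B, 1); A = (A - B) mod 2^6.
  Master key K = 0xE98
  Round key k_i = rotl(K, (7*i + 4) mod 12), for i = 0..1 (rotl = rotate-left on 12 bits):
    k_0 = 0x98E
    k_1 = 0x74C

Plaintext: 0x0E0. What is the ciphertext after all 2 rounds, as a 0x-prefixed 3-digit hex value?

s_0 = plaintext = 0x0E0
s_1 = Round(s_0, k_0) = 0xB67
s_2 = Round(s_1, k_1) = 0x612

0x612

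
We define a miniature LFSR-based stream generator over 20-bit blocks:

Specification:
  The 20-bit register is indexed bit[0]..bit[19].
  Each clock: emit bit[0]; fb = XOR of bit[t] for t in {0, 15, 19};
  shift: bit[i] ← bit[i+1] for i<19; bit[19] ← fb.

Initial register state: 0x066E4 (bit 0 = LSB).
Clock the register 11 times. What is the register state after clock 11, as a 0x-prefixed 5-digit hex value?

reg_0 = 0x066E4
clock 1: out=0, reg = 0x03372
clock 2: out=0, reg = 0x019B9
clock 3: out=1, reg = 0x80CDC
clock 4: out=0, reg = 0xC066E
clock 5: out=0, reg = 0xE0337
clock 6: out=1, reg = 0x7019B
clock 7: out=1, reg = 0xB80CD
clock 8: out=1, reg = 0xDC066
clock 9: out=0, reg = 0x6E033
clock 10: out=1, reg = 0x37019
clock 11: out=1, reg = 0x9B80C

0x9B80C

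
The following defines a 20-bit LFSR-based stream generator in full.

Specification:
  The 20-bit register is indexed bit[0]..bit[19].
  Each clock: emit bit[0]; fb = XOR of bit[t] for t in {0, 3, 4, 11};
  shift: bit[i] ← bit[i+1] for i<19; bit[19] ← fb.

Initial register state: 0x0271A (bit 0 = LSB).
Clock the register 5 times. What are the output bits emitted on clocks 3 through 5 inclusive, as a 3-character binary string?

011

reg_0 = 0x0271A
clock 1: out=0, reg = 0x0138D
clock 2: out=1, reg = 0x009C6
clock 3: out=0, reg = 0x804E3
clock 4: out=1, reg = 0xC0271
clock 5: out=1, reg = 0x60138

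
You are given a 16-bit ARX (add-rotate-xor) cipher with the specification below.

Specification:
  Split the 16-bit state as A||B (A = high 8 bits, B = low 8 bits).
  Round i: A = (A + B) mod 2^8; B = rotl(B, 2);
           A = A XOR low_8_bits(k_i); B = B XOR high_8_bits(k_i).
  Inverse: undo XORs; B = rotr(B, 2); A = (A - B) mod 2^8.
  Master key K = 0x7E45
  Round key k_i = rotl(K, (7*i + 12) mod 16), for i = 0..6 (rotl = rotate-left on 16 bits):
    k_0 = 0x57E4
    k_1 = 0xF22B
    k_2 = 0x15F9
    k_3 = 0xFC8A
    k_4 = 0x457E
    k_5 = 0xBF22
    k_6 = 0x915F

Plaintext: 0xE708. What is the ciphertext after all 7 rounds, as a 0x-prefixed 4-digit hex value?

0x1EAD

s_0 = plaintext = 0xE708
s_1 = Round(s_0, k_0) = 0x0B77
s_2 = Round(s_1, k_1) = 0xA92F
s_3 = Round(s_2, k_2) = 0x21A9
s_4 = Round(s_3, k_3) = 0x405A
s_5 = Round(s_4, k_4) = 0xE42C
s_6 = Round(s_5, k_5) = 0x320F
s_7 = Round(s_6, k_6) = 0x1EAD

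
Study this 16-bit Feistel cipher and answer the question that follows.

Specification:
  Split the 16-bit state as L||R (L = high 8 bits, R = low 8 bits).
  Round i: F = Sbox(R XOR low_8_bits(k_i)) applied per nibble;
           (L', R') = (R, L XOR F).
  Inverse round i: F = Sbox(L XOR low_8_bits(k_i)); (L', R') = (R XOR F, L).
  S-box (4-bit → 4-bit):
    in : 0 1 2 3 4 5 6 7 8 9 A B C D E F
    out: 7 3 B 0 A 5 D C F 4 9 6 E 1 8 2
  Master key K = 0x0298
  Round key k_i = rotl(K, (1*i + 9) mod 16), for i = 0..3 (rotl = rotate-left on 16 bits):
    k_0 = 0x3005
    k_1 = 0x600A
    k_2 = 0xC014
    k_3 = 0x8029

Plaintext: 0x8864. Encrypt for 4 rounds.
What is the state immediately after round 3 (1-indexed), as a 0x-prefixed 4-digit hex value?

s_0 = plaintext = 0x8864
s_1 = Round(s_0, k_0) = 0x645B
s_2 = Round(s_1, k_1) = 0x5B37
s_3 = Round(s_2, k_2) = 0x37EB
s_4 = Round(s_3, k_3) = 0xEBDC

0x37EB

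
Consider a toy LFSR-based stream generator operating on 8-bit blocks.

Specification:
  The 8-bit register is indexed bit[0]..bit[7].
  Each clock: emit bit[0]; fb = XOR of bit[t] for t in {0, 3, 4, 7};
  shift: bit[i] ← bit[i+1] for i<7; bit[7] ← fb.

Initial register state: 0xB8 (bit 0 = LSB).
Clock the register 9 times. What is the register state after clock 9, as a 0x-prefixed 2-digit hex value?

reg_0 = 0xB8
clock 1: out=0, reg = 0xDC
clock 2: out=0, reg = 0xEE
clock 3: out=0, reg = 0x77
clock 4: out=1, reg = 0x3B
clock 5: out=1, reg = 0x9D
clock 6: out=1, reg = 0x4E
clock 7: out=0, reg = 0xA7
clock 8: out=1, reg = 0x53
clock 9: out=1, reg = 0x29

0x29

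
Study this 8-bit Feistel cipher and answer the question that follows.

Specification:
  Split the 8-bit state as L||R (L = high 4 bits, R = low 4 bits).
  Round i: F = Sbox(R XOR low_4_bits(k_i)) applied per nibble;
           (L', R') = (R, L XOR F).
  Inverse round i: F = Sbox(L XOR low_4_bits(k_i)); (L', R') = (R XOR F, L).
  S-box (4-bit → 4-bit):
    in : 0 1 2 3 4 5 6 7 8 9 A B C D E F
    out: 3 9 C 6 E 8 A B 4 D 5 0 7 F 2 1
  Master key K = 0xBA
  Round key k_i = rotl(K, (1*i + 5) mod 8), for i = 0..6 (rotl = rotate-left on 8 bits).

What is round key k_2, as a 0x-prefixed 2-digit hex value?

0x5D

K = 0xBA
k_0 = rotl(K, (1*0+5) mod 8) = rotl(K, 5) = 0x57
k_1 = rotl(K, (1*1+5) mod 8) = rotl(K, 6) = 0xAE
k_2 = rotl(K, (1*2+5) mod 8) = rotl(K, 7) = 0x5D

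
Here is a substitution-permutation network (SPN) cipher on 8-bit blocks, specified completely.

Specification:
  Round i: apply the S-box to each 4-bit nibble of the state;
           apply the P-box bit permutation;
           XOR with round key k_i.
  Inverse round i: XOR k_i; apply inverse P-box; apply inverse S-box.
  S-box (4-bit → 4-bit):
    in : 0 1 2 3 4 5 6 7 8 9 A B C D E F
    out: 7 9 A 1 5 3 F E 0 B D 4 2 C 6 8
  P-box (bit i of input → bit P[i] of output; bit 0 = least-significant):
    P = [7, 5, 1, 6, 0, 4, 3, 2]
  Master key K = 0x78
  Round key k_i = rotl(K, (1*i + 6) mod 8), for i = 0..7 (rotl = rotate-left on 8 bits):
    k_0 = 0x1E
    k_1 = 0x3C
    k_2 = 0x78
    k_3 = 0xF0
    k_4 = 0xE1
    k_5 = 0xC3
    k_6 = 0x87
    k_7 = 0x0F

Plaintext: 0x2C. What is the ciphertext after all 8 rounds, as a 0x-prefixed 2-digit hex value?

0x93

s_0 = plaintext = 0x2C
s_1 = Round(s_0, k_0) = 0x2A
s_2 = Round(s_1, k_1) = 0xEA
s_3 = Round(s_2, k_2) = 0xA2
s_4 = Round(s_3, k_3) = 0x9D
s_5 = Round(s_4, k_4) = 0xB6
s_6 = Round(s_5, k_5) = 0x29
s_7 = Round(s_6, k_6) = 0x73
s_8 = Round(s_7, k_7) = 0x93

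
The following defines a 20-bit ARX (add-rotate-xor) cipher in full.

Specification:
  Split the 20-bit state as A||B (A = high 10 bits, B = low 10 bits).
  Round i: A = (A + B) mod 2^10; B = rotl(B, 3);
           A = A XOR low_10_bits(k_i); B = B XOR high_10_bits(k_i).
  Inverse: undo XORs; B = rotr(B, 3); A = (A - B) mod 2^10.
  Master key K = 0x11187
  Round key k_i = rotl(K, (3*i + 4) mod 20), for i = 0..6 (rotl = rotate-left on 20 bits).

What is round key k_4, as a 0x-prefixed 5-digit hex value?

0x71118

K = 0x11187
k_0 = rotl(K, (3*0+4) mod 20) = rotl(K, 4) = 0x11871
k_1 = rotl(K, (3*1+4) mod 20) = rotl(K, 7) = 0x8C388
k_2 = rotl(K, (3*2+4) mod 20) = rotl(K, 10) = 0x61C44
k_3 = rotl(K, (3*3+4) mod 20) = rotl(K, 13) = 0x0E223
k_4 = rotl(K, (3*4+4) mod 20) = rotl(K, 16) = 0x71118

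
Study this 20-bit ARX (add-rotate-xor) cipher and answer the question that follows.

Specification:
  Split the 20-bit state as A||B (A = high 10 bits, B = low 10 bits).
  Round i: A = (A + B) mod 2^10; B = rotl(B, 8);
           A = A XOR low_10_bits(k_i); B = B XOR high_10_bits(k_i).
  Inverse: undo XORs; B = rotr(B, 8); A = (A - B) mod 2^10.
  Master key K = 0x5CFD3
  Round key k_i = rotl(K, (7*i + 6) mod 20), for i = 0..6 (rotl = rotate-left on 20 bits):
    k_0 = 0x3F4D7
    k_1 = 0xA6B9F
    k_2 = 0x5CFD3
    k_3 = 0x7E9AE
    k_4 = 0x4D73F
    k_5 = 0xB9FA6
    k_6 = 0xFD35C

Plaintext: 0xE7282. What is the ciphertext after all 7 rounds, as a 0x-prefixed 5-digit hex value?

0xC4C79

s_0 = plaintext = 0xE7282
s_1 = Round(s_0, k_0) = 0xB265D
s_2 = Round(s_1, k_1) = 0xAE70D
s_3 = Round(s_2, k_2) = 0x854B0
s_4 = Round(s_3, k_3) = 0xDADD6
s_5 = Round(s_4, k_4) = 0x9FB40
s_6 = Round(s_5, k_5) = 0x86237
s_7 = Round(s_6, k_6) = 0xC4C79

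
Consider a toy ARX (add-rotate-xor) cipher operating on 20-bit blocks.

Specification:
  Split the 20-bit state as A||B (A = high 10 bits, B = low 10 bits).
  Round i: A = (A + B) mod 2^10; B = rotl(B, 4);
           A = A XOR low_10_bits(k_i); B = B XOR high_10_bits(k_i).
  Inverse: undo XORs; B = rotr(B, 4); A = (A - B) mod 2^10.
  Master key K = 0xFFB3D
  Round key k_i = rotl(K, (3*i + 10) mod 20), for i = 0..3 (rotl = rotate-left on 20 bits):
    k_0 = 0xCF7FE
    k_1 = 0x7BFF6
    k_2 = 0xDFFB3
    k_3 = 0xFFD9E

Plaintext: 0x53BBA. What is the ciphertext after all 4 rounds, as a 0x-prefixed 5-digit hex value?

s_0 = plaintext = 0x53BBA
s_1 = Round(s_0, k_0) = 0xBD893
s_2 = Round(s_1, k_1) = 0x1FCDD
s_3 = Round(s_2, k_2) = 0xBBEAC
s_4 = Round(s_3, k_3) = 0x01535

0x01535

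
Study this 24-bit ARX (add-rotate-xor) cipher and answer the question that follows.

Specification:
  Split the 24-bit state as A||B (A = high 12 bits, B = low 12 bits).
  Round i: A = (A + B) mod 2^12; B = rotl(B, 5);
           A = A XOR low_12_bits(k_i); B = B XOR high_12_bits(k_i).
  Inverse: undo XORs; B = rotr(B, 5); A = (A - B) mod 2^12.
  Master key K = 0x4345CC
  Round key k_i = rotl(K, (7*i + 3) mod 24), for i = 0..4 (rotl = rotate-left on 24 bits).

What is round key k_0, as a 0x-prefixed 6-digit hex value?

0x1A2E62

K = 0x4345CC
k_0 = rotl(K, (7*0+3) mod 24) = rotl(K, 3) = 0x1A2E62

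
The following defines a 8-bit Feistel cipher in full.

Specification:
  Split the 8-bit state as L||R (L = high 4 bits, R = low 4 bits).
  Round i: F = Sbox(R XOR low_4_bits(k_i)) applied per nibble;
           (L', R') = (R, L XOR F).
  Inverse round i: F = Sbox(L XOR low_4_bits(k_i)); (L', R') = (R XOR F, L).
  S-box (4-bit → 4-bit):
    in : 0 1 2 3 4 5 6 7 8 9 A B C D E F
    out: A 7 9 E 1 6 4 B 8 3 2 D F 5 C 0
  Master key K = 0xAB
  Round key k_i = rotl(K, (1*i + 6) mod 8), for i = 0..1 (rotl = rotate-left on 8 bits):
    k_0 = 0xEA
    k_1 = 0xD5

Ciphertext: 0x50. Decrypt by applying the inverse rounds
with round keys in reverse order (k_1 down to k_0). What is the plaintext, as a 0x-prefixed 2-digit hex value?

s_0 = ciphertext = 0x50
s_1 = InvRound(s_0, k_1) = 0xA5
s_2 = InvRound(s_1, k_0) = 0xFA

0xFA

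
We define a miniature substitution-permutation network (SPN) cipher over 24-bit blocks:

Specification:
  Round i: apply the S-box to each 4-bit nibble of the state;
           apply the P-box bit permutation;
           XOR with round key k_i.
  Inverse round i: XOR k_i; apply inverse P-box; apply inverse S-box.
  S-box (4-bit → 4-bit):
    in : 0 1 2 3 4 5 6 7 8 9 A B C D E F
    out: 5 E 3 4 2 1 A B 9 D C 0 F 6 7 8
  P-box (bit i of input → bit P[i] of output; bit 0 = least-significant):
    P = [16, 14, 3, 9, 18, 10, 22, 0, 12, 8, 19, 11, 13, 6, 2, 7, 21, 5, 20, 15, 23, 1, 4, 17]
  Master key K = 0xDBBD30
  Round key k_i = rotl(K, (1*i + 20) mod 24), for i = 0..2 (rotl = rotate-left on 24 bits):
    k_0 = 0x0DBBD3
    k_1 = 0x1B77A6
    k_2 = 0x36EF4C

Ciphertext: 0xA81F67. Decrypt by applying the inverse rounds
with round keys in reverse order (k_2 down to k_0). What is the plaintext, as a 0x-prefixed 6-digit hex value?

0xF873CC

s_0 = ciphertext = 0xA81F67
s_1 = InvRound(s_0, k_2) = 0x71508D
s_2 = InvRound(s_1, k_1) = 0x625D1A
s_3 = InvRound(s_2, k_0) = 0xF873CC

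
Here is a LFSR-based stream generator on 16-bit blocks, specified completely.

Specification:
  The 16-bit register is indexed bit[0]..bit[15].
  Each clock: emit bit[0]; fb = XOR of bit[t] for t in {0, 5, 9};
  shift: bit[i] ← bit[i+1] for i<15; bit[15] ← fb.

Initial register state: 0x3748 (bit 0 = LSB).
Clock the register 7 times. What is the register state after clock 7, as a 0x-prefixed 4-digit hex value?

0xD26E

reg_0 = 0x3748
clock 1: out=0, reg = 0x9BA4
clock 2: out=0, reg = 0x4DD2
clock 3: out=0, reg = 0x26E9
clock 4: out=1, reg = 0x9374
clock 5: out=0, reg = 0x49BA
clock 6: out=0, reg = 0xA4DD
clock 7: out=1, reg = 0xD26E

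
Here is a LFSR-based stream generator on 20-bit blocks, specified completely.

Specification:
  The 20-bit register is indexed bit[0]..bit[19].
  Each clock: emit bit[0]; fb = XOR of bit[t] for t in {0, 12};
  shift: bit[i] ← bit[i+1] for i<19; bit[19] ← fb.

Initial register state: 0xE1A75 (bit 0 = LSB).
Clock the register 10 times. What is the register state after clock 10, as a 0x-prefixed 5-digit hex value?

reg_0 = 0xE1A75
clock 1: out=1, reg = 0x70D3A
clock 2: out=0, reg = 0x3869D
clock 3: out=1, reg = 0x9C34E
clock 4: out=0, reg = 0x4E1A7
clock 5: out=1, reg = 0xA70D3
clock 6: out=1, reg = 0x53869
clock 7: out=1, reg = 0x29C34
clock 8: out=0, reg = 0x94E1A
clock 9: out=0, reg = 0x4A70D
clock 10: out=1, reg = 0xA5386

0xA5386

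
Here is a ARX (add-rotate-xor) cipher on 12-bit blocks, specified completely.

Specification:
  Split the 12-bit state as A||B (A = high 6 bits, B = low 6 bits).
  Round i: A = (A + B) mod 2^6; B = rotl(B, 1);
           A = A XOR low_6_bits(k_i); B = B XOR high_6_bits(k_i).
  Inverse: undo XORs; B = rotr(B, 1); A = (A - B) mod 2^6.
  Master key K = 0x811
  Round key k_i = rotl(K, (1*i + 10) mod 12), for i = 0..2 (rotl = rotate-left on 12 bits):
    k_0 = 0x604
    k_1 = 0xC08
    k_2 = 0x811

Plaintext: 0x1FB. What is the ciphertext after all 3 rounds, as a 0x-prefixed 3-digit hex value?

s_0 = plaintext = 0x1FB
s_1 = Round(s_0, k_0) = 0x1AF
s_2 = Round(s_1, k_1) = 0xF6F
s_3 = Round(s_2, k_2) = 0xF7F

0xF7F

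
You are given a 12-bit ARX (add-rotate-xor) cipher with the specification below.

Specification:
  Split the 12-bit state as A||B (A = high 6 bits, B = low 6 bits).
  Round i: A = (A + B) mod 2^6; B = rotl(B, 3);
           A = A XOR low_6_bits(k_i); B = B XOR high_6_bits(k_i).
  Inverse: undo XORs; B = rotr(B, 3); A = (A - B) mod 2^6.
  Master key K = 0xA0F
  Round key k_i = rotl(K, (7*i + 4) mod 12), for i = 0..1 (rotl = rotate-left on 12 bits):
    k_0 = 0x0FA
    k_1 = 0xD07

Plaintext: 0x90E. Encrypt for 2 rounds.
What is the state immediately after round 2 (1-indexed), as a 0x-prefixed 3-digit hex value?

s_0 = plaintext = 0x90E
s_1 = Round(s_0, k_0) = 0x232
s_2 = Round(s_1, k_1) = 0xF62

0xF62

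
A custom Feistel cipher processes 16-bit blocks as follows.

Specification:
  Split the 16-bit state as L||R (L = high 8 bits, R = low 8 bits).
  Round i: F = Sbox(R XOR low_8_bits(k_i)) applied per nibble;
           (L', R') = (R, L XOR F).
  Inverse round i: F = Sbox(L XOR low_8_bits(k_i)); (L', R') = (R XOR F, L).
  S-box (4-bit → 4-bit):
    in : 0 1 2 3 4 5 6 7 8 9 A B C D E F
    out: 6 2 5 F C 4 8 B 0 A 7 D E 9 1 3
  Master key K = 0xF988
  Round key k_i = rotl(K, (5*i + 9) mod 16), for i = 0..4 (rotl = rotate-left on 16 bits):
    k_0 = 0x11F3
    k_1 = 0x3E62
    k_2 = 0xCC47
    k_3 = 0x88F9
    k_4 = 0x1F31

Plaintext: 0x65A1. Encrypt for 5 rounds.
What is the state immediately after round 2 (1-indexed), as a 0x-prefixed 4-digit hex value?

s_0 = plaintext = 0x65A1
s_1 = Round(s_0, k_0) = 0xA120
s_2 = Round(s_1, k_1) = 0x2064
s_3 = Round(s_2, k_2) = 0x647F
s_4 = Round(s_3, k_3) = 0x7F6C
s_5 = Round(s_4, k_4) = 0x6C36

0x2064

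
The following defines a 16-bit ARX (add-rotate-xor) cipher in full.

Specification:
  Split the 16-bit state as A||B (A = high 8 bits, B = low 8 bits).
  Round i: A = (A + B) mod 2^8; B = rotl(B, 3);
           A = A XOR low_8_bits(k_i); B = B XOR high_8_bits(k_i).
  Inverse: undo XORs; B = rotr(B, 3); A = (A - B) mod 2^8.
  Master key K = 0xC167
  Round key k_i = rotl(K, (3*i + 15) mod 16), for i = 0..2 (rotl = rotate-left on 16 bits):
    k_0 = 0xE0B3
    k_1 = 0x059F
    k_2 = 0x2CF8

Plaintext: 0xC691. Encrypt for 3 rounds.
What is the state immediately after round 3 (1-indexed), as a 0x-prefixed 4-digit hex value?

0xCD1F

s_0 = plaintext = 0xC691
s_1 = Round(s_0, k_0) = 0xE46C
s_2 = Round(s_1, k_1) = 0xCF66
s_3 = Round(s_2, k_2) = 0xCD1F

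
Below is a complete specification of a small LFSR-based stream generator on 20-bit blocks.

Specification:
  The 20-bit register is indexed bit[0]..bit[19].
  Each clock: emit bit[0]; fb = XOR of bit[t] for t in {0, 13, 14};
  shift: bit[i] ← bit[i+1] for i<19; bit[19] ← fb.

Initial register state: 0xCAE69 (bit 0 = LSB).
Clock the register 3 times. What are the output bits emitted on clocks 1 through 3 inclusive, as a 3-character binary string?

reg_0 = 0xCAE69
clock 1: out=1, reg = 0x65734
clock 2: out=0, reg = 0xB2B9A
clock 3: out=0, reg = 0xD95CD

100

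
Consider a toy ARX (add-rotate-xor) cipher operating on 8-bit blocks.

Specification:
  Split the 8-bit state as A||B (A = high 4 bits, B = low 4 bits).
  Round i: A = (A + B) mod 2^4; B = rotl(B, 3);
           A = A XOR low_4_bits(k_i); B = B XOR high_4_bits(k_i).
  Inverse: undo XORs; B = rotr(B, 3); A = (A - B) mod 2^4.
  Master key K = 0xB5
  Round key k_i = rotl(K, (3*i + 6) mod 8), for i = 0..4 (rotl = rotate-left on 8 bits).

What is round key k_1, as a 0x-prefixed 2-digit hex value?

K = 0xB5
k_0 = rotl(K, (3*0+6) mod 8) = rotl(K, 6) = 0x6D
k_1 = rotl(K, (3*1+6) mod 8) = rotl(K, 1) = 0x6B

0x6B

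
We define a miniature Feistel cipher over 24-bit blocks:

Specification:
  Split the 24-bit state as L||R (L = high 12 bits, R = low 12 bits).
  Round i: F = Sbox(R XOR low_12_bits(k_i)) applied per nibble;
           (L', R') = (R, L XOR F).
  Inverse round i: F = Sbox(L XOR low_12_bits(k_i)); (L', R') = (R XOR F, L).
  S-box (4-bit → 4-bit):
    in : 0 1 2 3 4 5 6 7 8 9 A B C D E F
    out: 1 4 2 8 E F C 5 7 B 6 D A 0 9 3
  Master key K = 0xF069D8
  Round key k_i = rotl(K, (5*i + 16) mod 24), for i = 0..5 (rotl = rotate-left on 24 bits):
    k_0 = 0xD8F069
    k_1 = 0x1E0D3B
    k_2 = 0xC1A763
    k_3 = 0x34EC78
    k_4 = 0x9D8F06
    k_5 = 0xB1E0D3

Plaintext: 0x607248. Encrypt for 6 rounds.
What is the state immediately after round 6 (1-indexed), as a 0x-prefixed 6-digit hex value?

s_0 = plaintext = 0x607248
s_1 = Round(s_0, k_0) = 0x248423
s_2 = Round(s_1, k_1) = 0x42390F
s_3 = Round(s_2, k_2) = 0x90FDE9
s_4 = Round(s_3, k_3) = 0xDE9DBB
s_5 = Round(s_4, k_4) = 0xDBBF39
s_6 = Round(s_5, k_5) = 0xF39E2D

0xF39E2D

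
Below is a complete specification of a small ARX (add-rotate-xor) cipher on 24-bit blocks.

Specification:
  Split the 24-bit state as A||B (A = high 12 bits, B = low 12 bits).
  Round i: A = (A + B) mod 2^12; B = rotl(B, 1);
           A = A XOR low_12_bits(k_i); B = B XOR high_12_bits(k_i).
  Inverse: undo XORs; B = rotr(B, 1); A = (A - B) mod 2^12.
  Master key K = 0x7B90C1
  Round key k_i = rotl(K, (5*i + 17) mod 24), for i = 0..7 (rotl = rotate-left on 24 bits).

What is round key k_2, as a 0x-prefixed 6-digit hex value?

K = 0x7B90C1
k_0 = rotl(K, (5*0+17) mod 24) = rotl(K, 17) = 0x82F721
k_1 = rotl(K, (5*1+17) mod 24) = rotl(K, 22) = 0x5EE430
k_2 = rotl(K, (5*2+17) mod 24) = rotl(K, 3) = 0xDC860B

0xDC860B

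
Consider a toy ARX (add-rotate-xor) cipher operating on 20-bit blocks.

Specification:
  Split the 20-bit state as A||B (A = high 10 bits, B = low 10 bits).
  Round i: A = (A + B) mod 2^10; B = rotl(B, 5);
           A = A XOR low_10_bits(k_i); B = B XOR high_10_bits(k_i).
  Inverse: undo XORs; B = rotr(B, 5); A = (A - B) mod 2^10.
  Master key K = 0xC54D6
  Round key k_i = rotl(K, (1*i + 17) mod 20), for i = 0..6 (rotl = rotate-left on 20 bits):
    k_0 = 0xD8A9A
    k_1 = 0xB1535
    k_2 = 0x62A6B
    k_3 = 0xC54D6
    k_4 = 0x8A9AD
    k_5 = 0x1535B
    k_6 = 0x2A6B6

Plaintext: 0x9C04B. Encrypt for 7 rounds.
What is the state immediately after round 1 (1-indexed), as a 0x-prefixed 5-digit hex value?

0x08600

s_0 = plaintext = 0x9C04B
s_1 = Round(s_0, k_0) = 0x08600
s_2 = Round(s_1, k_1) = 0xC52D5
s_3 = Round(s_2, k_2) = 0xE0B3C
s_4 = Round(s_3, k_3) = 0x9A08C
s_5 = Round(s_4, k_4) = 0xD67AE
s_6 = Round(s_5, k_5) = 0x17189
s_7 = Round(s_6, k_6) = 0xD4D85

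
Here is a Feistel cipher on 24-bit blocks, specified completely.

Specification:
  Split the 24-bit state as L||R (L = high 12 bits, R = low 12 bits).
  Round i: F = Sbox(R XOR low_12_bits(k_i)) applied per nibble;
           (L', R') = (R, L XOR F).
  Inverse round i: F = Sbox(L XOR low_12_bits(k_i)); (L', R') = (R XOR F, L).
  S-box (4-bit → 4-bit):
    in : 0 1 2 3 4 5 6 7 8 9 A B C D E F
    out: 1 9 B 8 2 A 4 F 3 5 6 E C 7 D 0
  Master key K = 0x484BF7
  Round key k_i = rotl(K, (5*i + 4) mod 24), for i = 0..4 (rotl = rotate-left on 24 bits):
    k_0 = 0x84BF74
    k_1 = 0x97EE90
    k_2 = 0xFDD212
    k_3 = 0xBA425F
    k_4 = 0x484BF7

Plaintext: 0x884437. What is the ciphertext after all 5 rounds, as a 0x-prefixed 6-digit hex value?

s_0 = plaintext = 0x884437
s_1 = Round(s_0, k_0) = 0x4376AC
s_2 = Round(s_1, k_1) = 0x6AC7BB
s_3 = Round(s_2, k_2) = 0x7BBCC9
s_4 = Round(s_3, k_3) = 0xCC9AEF
s_5 = Round(s_4, k_4) = 0xAEF55A

0xAEF55A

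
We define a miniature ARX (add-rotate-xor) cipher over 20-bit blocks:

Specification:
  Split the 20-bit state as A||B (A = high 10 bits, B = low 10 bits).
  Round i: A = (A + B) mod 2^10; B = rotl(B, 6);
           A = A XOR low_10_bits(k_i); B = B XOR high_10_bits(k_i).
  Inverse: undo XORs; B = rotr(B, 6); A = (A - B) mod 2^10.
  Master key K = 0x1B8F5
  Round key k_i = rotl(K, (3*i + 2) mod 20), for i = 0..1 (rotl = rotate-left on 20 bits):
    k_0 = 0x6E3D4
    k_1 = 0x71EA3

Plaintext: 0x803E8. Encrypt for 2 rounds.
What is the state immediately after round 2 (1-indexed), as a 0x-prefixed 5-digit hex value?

s_0 = plaintext = 0x803E8
s_1 = Round(s_0, k_0) = 0x8F386
s_2 = Round(s_1, k_1) = 0xD847F

0xD847F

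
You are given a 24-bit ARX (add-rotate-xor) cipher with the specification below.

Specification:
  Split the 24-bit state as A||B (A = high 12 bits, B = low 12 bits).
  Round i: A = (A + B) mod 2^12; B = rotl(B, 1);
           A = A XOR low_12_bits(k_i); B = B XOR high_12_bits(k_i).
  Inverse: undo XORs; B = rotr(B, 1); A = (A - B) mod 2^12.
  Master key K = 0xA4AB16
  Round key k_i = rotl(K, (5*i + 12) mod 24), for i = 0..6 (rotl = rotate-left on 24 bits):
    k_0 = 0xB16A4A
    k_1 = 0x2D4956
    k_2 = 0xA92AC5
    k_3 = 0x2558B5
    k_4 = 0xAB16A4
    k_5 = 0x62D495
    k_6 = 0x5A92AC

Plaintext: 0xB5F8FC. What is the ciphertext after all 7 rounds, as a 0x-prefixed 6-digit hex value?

0x8999D8

s_0 = plaintext = 0xB5F8FC
s_1 = Round(s_0, k_0) = 0xE11AEF
s_2 = Round(s_1, k_1) = 0x05670B
s_3 = Round(s_2, k_2) = 0xDA4484
s_4 = Round(s_3, k_3) = 0xA9DB5D
s_5 = Round(s_4, k_4) = 0x35EC0A
s_6 = Round(s_5, k_5) = 0xBFDE38
s_7 = Round(s_6, k_6) = 0x8999D8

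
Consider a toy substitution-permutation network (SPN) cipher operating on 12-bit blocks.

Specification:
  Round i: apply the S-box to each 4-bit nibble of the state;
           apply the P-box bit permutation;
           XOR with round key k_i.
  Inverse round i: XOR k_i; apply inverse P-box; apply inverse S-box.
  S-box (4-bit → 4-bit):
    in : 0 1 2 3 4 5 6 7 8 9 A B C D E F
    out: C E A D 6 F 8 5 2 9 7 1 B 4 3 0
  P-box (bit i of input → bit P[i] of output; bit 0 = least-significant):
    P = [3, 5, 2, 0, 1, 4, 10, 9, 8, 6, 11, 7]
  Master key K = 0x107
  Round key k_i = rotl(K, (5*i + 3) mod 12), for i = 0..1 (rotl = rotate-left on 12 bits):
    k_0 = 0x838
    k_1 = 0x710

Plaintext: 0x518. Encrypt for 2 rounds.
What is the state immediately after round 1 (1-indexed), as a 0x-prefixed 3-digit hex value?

0x7C8

s_0 = plaintext = 0x518
s_1 = Round(s_0, k_0) = 0x7C8
s_2 = Round(s_1, k_1) = 0xC22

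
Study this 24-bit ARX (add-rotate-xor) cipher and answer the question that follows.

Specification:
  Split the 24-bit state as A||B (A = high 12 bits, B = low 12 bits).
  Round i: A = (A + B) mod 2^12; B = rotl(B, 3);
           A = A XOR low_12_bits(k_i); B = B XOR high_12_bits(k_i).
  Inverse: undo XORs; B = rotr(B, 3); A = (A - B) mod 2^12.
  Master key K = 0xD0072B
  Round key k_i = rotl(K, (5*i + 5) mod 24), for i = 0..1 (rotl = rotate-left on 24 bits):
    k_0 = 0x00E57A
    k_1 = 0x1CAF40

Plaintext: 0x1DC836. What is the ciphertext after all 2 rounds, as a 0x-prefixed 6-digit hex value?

s_0 = plaintext = 0x1DC836
s_1 = Round(s_0, k_0) = 0xF681BA
s_2 = Round(s_1, k_1) = 0xE62C1A

0xE62C1A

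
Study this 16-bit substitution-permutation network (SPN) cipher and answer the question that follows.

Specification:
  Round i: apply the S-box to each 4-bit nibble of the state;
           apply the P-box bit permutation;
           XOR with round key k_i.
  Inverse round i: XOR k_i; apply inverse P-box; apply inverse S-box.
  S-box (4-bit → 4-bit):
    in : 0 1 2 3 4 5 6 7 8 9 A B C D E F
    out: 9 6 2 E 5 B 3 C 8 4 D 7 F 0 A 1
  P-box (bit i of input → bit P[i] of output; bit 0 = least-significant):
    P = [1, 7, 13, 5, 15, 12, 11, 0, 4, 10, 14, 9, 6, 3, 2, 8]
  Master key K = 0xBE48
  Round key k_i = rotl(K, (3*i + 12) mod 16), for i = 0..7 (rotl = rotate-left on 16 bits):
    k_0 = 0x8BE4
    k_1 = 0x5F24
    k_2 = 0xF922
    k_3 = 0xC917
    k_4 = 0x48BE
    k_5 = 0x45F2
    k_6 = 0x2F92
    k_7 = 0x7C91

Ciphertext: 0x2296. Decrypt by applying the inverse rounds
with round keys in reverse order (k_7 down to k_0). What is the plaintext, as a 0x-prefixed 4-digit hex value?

0x2306

s_0 = ciphertext = 0x2296
s_1 = InvRound(s_0, k_7) = 0x933F
s_2 = InvRound(s_1, k_6) = 0x12C3
s_3 = InvRound(s_2, k_5) = 0x8CE8
s_4 = InvRound(s_3, k_4) = 0x4BFF
s_5 = InvRound(s_4, k_3) = 0x68FE
s_6 = InvRound(s_5, k_2) = 0xCF62
s_7 = InvRound(s_6, k_1) = 0x4D6F
s_8 = InvRound(s_7, k_0) = 0x2306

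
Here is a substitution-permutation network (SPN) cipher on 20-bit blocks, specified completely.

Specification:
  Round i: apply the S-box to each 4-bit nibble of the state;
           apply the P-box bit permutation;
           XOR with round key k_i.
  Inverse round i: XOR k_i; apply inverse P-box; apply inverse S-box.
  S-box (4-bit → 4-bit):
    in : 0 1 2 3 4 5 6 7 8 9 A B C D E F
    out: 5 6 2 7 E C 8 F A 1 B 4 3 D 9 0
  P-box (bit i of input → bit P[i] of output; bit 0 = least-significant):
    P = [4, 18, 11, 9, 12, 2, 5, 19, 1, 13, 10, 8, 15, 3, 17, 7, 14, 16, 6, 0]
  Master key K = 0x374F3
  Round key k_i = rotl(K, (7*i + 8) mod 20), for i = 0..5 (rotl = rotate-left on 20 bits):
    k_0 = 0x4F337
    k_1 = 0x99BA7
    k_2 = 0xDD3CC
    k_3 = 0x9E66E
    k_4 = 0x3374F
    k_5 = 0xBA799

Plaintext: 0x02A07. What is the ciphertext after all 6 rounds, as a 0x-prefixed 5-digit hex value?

s_0 = plaintext = 0x02A07
s_1 = Round(s_0, k_0) = 0x0884D
s_2 = Round(s_1, k_1) = 0x1F05B
s_3 = Round(s_2, k_2) = 0x4DFAE
s_4 = Round(s_3, k_3) = 0x274BB
s_5 = Round(s_4, k_4) = 0x09AE7
s_6 = Round(s_5, k_5) = 0x75CCB

0x75CCB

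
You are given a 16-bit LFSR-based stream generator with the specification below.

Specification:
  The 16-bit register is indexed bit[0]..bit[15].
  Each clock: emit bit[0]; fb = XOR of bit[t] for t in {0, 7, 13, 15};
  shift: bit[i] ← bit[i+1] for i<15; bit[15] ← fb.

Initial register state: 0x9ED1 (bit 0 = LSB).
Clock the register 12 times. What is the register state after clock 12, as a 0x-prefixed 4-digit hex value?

reg_0 = 0x9ED1
clock 1: out=1, reg = 0xCF68
clock 2: out=0, reg = 0xE7B4
clock 3: out=0, reg = 0xF3DA
clock 4: out=0, reg = 0xF9ED
clock 5: out=1, reg = 0x7CF6
clock 6: out=0, reg = 0x3E7B
clock 7: out=1, reg = 0x1F3D
clock 8: out=1, reg = 0x8F9E
clock 9: out=0, reg = 0x47CF
clock 10: out=1, reg = 0x23E7
clock 11: out=1, reg = 0x91F3
clock 12: out=1, reg = 0xC8F9

0xC8F9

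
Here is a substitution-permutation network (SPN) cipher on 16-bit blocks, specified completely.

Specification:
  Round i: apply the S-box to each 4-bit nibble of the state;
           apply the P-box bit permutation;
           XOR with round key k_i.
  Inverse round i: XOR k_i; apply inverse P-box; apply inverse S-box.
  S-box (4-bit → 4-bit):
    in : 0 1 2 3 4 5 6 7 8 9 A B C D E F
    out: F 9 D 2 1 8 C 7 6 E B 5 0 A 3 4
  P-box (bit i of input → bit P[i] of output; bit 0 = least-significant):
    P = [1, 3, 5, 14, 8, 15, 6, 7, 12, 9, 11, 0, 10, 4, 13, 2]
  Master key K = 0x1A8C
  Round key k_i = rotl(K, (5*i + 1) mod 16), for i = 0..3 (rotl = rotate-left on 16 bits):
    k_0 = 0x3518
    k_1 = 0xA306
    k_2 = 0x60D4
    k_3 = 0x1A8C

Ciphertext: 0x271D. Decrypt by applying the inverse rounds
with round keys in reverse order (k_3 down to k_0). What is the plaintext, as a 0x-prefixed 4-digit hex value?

s_0 = ciphertext = 0x271D
s_1 = InvRound(s_0, k_3) = 0x721C
s_2 = InvRound(s_1, k_2) = 0xCE63
s_3 = InvRound(s_2, k_1) = 0x26B6
s_4 = InvRound(s_3, k_0) = 0x5E17

0x5E17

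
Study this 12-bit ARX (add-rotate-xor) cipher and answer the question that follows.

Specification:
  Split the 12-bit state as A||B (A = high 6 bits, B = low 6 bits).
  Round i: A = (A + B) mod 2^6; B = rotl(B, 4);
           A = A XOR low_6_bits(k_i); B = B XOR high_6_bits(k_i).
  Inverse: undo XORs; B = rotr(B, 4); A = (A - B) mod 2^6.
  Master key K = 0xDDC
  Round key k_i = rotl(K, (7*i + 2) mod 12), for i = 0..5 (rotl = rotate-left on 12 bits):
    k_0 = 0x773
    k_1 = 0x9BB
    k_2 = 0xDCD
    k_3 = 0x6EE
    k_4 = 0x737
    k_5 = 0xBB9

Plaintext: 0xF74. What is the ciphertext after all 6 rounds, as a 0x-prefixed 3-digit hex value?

0xB9B

s_0 = plaintext = 0xF74
s_1 = Round(s_0, k_0) = 0x090
s_2 = Round(s_1, k_1) = 0xA62
s_3 = Round(s_2, k_2) = 0x19F
s_4 = Round(s_3, k_3) = 0x2EC
s_5 = Round(s_4, k_4) = 0x017
s_6 = Round(s_5, k_5) = 0xB9B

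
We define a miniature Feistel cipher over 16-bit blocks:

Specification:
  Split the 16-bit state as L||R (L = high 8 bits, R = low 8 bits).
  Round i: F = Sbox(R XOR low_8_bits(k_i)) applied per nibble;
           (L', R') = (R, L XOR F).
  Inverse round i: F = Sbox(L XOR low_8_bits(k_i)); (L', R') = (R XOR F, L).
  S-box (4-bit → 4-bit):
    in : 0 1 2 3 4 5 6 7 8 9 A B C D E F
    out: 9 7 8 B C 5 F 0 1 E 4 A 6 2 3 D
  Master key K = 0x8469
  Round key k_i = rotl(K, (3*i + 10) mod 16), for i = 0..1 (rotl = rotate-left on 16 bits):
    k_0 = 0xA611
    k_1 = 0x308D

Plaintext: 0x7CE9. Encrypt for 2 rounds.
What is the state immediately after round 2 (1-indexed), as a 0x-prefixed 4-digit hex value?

s_0 = plaintext = 0x7CE9
s_1 = Round(s_0, k_0) = 0xE9AD
s_2 = Round(s_1, k_1) = 0xAD60

0xAD60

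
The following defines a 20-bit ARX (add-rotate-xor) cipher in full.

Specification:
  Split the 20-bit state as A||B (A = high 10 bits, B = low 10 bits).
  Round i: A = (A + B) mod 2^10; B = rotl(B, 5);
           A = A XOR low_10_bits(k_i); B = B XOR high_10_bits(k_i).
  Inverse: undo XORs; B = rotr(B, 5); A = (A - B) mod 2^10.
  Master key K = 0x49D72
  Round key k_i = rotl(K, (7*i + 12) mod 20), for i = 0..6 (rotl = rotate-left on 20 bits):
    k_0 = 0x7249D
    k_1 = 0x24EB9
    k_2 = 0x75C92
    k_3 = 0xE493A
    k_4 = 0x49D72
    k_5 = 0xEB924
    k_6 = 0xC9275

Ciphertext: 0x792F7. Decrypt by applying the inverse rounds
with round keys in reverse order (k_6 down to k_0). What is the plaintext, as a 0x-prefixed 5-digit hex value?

s_0 = ciphertext = 0x792F7
s_1 = InvRound(s_0, k_6) = 0x48E6E
s_2 = InvRound(s_1, k_5) = 0xFE40E
s_3 = InvRound(s_2, k_4) = 0x58929
s_4 = InvRound(s_3, k_3) = 0x38F75
s_5 = InvRound(s_4, k_2) = 0x07055
s_6 = InvRound(s_5, k_1) = 0x77CC6
s_7 = InvRound(s_6, k_0) = 0xD69E8

0xD69E8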